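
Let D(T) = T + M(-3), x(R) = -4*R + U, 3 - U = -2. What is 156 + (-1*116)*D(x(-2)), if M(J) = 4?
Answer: -1816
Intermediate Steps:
U = 5 (U = 3 - 1*(-2) = 3 + 2 = 5)
x(R) = 5 - 4*R (x(R) = -4*R + 5 = 5 - 4*R)
D(T) = 4 + T (D(T) = T + 4 = 4 + T)
156 + (-1*116)*D(x(-2)) = 156 + (-1*116)*(4 + (5 - 4*(-2))) = 156 - 116*(4 + (5 + 8)) = 156 - 116*(4 + 13) = 156 - 116*17 = 156 - 1972 = -1816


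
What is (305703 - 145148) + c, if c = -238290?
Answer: -77735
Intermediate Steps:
(305703 - 145148) + c = (305703 - 145148) - 238290 = 160555 - 238290 = -77735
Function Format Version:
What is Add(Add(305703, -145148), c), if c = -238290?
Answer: -77735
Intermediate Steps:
Add(Add(305703, -145148), c) = Add(Add(305703, -145148), -238290) = Add(160555, -238290) = -77735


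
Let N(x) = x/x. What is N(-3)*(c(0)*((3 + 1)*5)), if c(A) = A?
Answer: 0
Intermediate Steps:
N(x) = 1
N(-3)*(c(0)*((3 + 1)*5)) = 1*(0*((3 + 1)*5)) = 1*(0*(4*5)) = 1*(0*20) = 1*0 = 0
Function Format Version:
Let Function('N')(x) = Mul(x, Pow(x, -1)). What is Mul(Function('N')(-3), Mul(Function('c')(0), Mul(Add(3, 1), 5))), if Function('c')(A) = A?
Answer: 0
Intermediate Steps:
Function('N')(x) = 1
Mul(Function('N')(-3), Mul(Function('c')(0), Mul(Add(3, 1), 5))) = Mul(1, Mul(0, Mul(Add(3, 1), 5))) = Mul(1, Mul(0, Mul(4, 5))) = Mul(1, Mul(0, 20)) = Mul(1, 0) = 0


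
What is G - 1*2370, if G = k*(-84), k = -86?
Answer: 4854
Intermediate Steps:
G = 7224 (G = -86*(-84) = 7224)
G - 1*2370 = 7224 - 1*2370 = 7224 - 2370 = 4854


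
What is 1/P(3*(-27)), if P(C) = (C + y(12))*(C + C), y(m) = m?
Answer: 1/11178 ≈ 8.9461e-5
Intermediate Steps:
P(C) = 2*C*(12 + C) (P(C) = (C + 12)*(C + C) = (12 + C)*(2*C) = 2*C*(12 + C))
1/P(3*(-27)) = 1/(2*(3*(-27))*(12 + 3*(-27))) = 1/(2*(-81)*(12 - 81)) = 1/(2*(-81)*(-69)) = 1/11178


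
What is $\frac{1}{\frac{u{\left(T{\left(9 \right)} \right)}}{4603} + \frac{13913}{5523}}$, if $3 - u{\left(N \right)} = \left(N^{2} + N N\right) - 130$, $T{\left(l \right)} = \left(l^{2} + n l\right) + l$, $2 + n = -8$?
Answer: $\frac{25422369}{64776098} \approx 0.39247$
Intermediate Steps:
$n = -10$ ($n = -2 - 8 = -10$)
$T{\left(l \right)} = l^{2} - 9 l$ ($T{\left(l \right)} = \left(l^{2} - 10 l\right) + l = l^{2} - 9 l$)
$u{\left(N \right)} = 133 - 2 N^{2}$ ($u{\left(N \right)} = 3 - \left(\left(N^{2} + N N\right) - 130\right) = 3 - \left(\left(N^{2} + N^{2}\right) - 130\right) = 3 - \left(2 N^{2} - 130\right) = 3 - \left(-130 + 2 N^{2}\right) = 133 - 2 N^{2}$)
$\frac{1}{\frac{u{\left(T{\left(9 \right)} \right)}}{4603} + \frac{13913}{5523}} = \frac{1}{\frac{133 - 2 \left(9 \left(-9 + 9\right)\right)^{2}}{4603} + \frac{13913}{5523}} = \frac{1}{\left(133 - 2 \left(9 \cdot 0\right)^{2}\right) \frac{1}{4603} + 13913 \cdot \frac{1}{5523}} = \frac{1}{\left(133 - 2 \cdot 0^{2}\right) \frac{1}{4603} + \frac{13913}{5523}} = \frac{1}{\left(133 - 0\right) \frac{1}{4603} + \frac{13913}{5523}} = \frac{1}{\left(133 + 0\right) \frac{1}{4603} + \frac{13913}{5523}} = \frac{1}{133 \cdot \frac{1}{4603} + \frac{13913}{5523}} = \frac{1}{\frac{133}{4603} + \frac{13913}{5523}} = \frac{1}{\frac{64776098}{25422369}} = \frac{25422369}{64776098}$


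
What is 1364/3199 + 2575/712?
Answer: 9208593/2277688 ≈ 4.0430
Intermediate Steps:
1364/3199 + 2575/712 = 9208593/2277688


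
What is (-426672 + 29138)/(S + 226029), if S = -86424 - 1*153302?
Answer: 397534/13697 ≈ 29.023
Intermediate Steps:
S = -239726 (S = -86424 - 153302 = -239726)
(-426672 + 29138)/(S + 226029) = (-426672 + 29138)/(-239726 + 226029) = -397534/(-13697) = -397534*(-1/13697) = 397534/13697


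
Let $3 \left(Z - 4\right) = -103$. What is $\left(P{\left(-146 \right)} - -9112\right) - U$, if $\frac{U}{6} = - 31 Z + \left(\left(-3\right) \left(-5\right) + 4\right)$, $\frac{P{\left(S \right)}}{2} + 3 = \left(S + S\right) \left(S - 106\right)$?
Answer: $150518$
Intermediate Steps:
$Z = - \frac{91}{3}$ ($Z = 4 + \frac{1}{3} \left(-103\right) = 4 - \frac{103}{3} = - \frac{91}{3} \approx -30.333$)
$P{\left(S \right)} = -6 + 4 S \left(-106 + S\right)$ ($P{\left(S \right)} = -6 + 2 \left(S + S\right) \left(S - 106\right) = -6 + 2 \cdot 2 S \left(-106 + S\right) = -6 + 4 S \left(-106 + S\right)$)
$U = 5756$ ($U = 6 \left(\left(-31\right) \left(- \frac{91}{3}\right) + \left(\left(-3\right) \left(-5\right) + 4\right)\right) = 6 \left(\frac{2821}{3} + \left(15 + 4\right)\right) = 6 \left(\frac{2821}{3} + 19\right) = 6 \cdot \frac{2878}{3} = 5756$)
$\left(P{\left(-146 \right)} - -9112\right) - U = \left(\left(-6 - -61904 + 4 \left(-146\right)^{2}\right) - -9112\right) - 5756 = \left(\left(-6 + 61904 + 4 \cdot 21316\right) + 9112\right) - 5756 = \left(\left(-6 + 61904 + 85264\right) + 9112\right) - 5756 = \left(147162 + 9112\right) - 5756 = 156274 - 5756 = 150518$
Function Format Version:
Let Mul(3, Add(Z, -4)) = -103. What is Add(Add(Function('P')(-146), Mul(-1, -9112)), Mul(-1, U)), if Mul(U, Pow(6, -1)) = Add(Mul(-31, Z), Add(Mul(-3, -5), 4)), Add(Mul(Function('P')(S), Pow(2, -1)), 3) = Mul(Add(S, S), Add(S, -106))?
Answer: 150518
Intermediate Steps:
Z = Rational(-91, 3) (Z = Add(4, Mul(Rational(1, 3), -103)) = Add(4, Rational(-103, 3)) = Rational(-91, 3) ≈ -30.333)
Function('P')(S) = Add(-6, Mul(4, S, Add(-106, S))) (Function('P')(S) = Add(-6, Mul(2, Mul(Add(S, S), Add(S, -106)))) = Add(-6, Mul(2, Mul(Mul(2, S), Add(-106, S)))) = Add(-6, Mul(2, Mul(2, S, Add(-106, S)))) = Add(-6, Mul(4, S, Add(-106, S))))
U = 5756 (U = Mul(6, Add(Mul(-31, Rational(-91, 3)), Add(Mul(-3, -5), 4))) = Mul(6, Add(Rational(2821, 3), Add(15, 4))) = Mul(6, Add(Rational(2821, 3), 19)) = Mul(6, Rational(2878, 3)) = 5756)
Add(Add(Function('P')(-146), Mul(-1, -9112)), Mul(-1, U)) = Add(Add(Add(-6, Mul(-424, -146), Mul(4, Pow(-146, 2))), Mul(-1, -9112)), Mul(-1, 5756)) = Add(Add(Add(-6, 61904, Mul(4, 21316)), 9112), -5756) = Add(Add(Add(-6, 61904, 85264), 9112), -5756) = Add(Add(147162, 9112), -5756) = Add(156274, -5756) = 150518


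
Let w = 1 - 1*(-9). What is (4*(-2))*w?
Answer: -80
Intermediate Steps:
w = 10 (w = 1 + 9 = 10)
(4*(-2))*w = (4*(-2))*10 = -8*10 = -80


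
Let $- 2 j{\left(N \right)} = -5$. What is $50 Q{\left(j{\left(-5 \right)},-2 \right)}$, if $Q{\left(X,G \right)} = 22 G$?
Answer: $-2200$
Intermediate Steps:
$j{\left(N \right)} = \frac{5}{2}$ ($j{\left(N \right)} = \left(- \frac{1}{2}\right) \left(-5\right) = \frac{5}{2}$)
$50 Q{\left(j{\left(-5 \right)},-2 \right)} = 50 \cdot 22 \left(-2\right) = 50 \left(-44\right) = -2200$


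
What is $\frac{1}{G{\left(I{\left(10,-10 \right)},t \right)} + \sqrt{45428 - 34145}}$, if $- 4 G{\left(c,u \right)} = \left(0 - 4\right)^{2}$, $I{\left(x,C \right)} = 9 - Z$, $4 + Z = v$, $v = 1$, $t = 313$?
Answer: $\frac{4}{11267} + \frac{\sqrt{11283}}{11267} \approx 0.0097827$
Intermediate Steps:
$Z = -3$ ($Z = -4 + 1 = -3$)
$I{\left(x,C \right)} = 12$ ($I{\left(x,C \right)} = 9 - -3 = 9 + 3 = 12$)
$G{\left(c,u \right)} = -4$ ($G{\left(c,u \right)} = - \frac{\left(0 - 4\right)^{2}}{4} = - \frac{\left(-4\right)^{2}}{4} = \left(- \frac{1}{4}\right) 16 = -4$)
$\frac{1}{G{\left(I{\left(10,-10 \right)},t \right)} + \sqrt{45428 - 34145}} = \frac{1}{-4 + \sqrt{45428 - 34145}} = \frac{1}{-4 + \sqrt{11283}}$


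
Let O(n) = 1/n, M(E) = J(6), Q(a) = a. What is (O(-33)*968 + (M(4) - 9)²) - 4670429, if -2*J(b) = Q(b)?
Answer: -14010943/3 ≈ -4.6703e+6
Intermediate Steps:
J(b) = -b/2
M(E) = -3 (M(E) = -½*6 = -3)
(O(-33)*968 + (M(4) - 9)²) - 4670429 = (968/(-33) + (-3 - 9)²) - 4670429 = (-1/33*968 + (-12)²) - 4670429 = (-88/3 + 144) - 4670429 = 344/3 - 4670429 = -14010943/3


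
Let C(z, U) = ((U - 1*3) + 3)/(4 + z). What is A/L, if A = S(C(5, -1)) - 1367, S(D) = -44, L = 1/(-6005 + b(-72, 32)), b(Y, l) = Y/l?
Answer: 33904919/4 ≈ 8.4762e+6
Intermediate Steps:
C(z, U) = U/(4 + z) (C(z, U) = ((U - 3) + 3)/(4 + z) = ((-3 + U) + 3)/(4 + z) = U/(4 + z))
L = -4/24029 (L = 1/(-6005 - 72/32) = 1/(-6005 - 72*1/32) = 1/(-6005 - 9/4) = 1/(-24029/4) = -4/24029 ≈ -0.00016647)
A = -1411 (A = -44 - 1367 = -1411)
A/L = -1411/(-4/24029) = -1411*(-24029/4) = 33904919/4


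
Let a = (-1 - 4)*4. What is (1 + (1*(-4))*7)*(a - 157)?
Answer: 4779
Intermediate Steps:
a = -20 (a = -5*4 = -20)
(1 + (1*(-4))*7)*(a - 157) = (1 + (1*(-4))*7)*(-20 - 157) = (1 - 4*7)*(-177) = (1 - 28)*(-177) = -27*(-177) = 4779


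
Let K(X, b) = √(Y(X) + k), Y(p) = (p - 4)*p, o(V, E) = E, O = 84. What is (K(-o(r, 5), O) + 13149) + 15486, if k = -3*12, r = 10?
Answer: 28638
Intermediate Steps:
Y(p) = p*(-4 + p) (Y(p) = (-4 + p)*p = p*(-4 + p))
k = -36
K(X, b) = √(-36 + X*(-4 + X)) (K(X, b) = √(X*(-4 + X) - 36) = √(-36 + X*(-4 + X)))
(K(-o(r, 5), O) + 13149) + 15486 = (√(-36 + (-1*5)*(-4 - 1*5)) + 13149) + 15486 = (√(-36 - 5*(-4 - 5)) + 13149) + 15486 = (√(-36 - 5*(-9)) + 13149) + 15486 = (√(-36 + 45) + 13149) + 15486 = (√9 + 13149) + 15486 = (3 + 13149) + 15486 = 13152 + 15486 = 28638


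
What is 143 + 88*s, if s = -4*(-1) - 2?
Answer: 319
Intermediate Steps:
s = 2 (s = 4 - 2 = 2)
143 + 88*s = 143 + 88*2 = 143 + 176 = 319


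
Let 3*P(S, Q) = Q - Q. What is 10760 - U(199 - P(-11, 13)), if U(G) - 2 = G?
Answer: 10559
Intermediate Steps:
P(S, Q) = 0 (P(S, Q) = (Q - Q)/3 = (⅓)*0 = 0)
U(G) = 2 + G
10760 - U(199 - P(-11, 13)) = 10760 - (2 + (199 - 1*0)) = 10760 - (2 + (199 + 0)) = 10760 - (2 + 199) = 10760 - 1*201 = 10760 - 201 = 10559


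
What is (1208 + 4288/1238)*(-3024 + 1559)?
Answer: -1098597640/619 ≈ -1.7748e+6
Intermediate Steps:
(1208 + 4288/1238)*(-3024 + 1559) = (1208 + 4288*(1/1238))*(-1465) = (1208 + 2144/619)*(-1465) = (749896/619)*(-1465) = -1098597640/619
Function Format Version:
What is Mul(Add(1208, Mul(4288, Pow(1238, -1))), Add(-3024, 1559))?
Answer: Rational(-1098597640, 619) ≈ -1.7748e+6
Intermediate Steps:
Mul(Add(1208, Mul(4288, Pow(1238, -1))), Add(-3024, 1559)) = Mul(Add(1208, Mul(4288, Rational(1, 1238))), -1465) = Mul(Add(1208, Rational(2144, 619)), -1465) = Mul(Rational(749896, 619), -1465) = Rational(-1098597640, 619)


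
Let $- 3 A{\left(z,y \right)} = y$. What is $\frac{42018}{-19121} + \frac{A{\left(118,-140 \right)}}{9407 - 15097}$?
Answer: $- \frac{71992420}{32639547} \approx -2.2057$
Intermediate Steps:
$A{\left(z,y \right)} = - \frac{y}{3}$
$\frac{42018}{-19121} + \frac{A{\left(118,-140 \right)}}{9407 - 15097} = \frac{42018}{-19121} + \frac{\left(- \frac{1}{3}\right) \left(-140\right)}{9407 - 15097} = 42018 \left(- \frac{1}{19121}\right) + \frac{140}{3 \left(9407 - 15097\right)} = - \frac{42018}{19121} + \frac{140}{3 \left(-5690\right)} = - \frac{42018}{19121} + \frac{140}{3} \left(- \frac{1}{5690}\right) = - \frac{42018}{19121} - \frac{14}{1707} = - \frac{71992420}{32639547}$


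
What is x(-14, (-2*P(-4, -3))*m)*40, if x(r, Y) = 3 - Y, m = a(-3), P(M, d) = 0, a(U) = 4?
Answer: 120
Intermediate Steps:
m = 4
x(-14, (-2*P(-4, -3))*m)*40 = (3 - (-2*0)*4)*40 = (3 - 0*4)*40 = (3 - 1*0)*40 = (3 + 0)*40 = 3*40 = 120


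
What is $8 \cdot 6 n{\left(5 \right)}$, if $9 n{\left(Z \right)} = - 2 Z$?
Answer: $- \frac{160}{3} \approx -53.333$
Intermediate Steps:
$n{\left(Z \right)} = - \frac{2 Z}{9}$ ($n{\left(Z \right)} = \frac{\left(-2\right) Z}{9} = - \frac{2 Z}{9}$)
$8 \cdot 6 n{\left(5 \right)} = 8 \cdot 6 \left(\left(- \frac{2}{9}\right) 5\right) = 48 \left(- \frac{10}{9}\right) = - \frac{160}{3}$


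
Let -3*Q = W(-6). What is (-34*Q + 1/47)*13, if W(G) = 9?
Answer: 62335/47 ≈ 1326.3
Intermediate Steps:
Q = -3 (Q = -⅓*9 = -3)
(-34*Q + 1/47)*13 = (-34*(-3) + 1/47)*13 = (102 + 1/47)*13 = (4795/47)*13 = 62335/47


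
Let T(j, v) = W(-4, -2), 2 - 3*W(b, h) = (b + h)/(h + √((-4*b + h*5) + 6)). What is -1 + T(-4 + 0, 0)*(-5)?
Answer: -41/6 - 5*√3/2 ≈ -11.163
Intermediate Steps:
W(b, h) = ⅔ - (b + h)/(3*(h + √(6 - 4*b + 5*h))) (W(b, h) = ⅔ - (b + h)/(3*(h + √((-4*b + h*5) + 6))) = ⅔ - (b + h)/(3*(h + √((-4*b + 5*h) + 6))) = ⅔ - (b + h)/(3*(h + √(6 - 4*b + 5*h))))
T(j, v) = (2 + 4*√3)/(3*(-2 + 2*√3)) (T(j, v) = (-2 - 1*(-4) + 2*√(6 - 4*(-4) + 5*(-2)))/(3*(-2 + √(6 - 4*(-4) + 5*(-2)))) = (-2 + 4 + 2*√(6 + 16 - 10))/(3*(-2 + √(6 + 16 - 10))) = (-2 + 4 + 2*√12)/(3*(-2 + √12)) = (-2 + 4 + 2*(2*√3))/(3*(-2 + 2*√3)) = (-2 + 4 + 4*√3)/(3*(-2 + 2*√3)) = (2 + 4*√3)/(3*(-2 + 2*√3)))
-1 + T(-4 + 0, 0)*(-5) = -1 + (7/6 + √3/2)*(-5) = -1 + (-35/6 - 5*√3/2) = -41/6 - 5*√3/2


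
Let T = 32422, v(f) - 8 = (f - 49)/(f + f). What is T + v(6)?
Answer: 389117/12 ≈ 32426.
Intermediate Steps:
v(f) = 8 + (-49 + f)/(2*f) (v(f) = 8 + (f - 49)/(f + f) = 8 + (-49 + f)/((2*f)) = 8 + (-49 + f)*(1/(2*f)) = 8 + (-49 + f)/(2*f))
T + v(6) = 32422 + (½)*(-49 + 17*6)/6 = 32422 + (½)*(⅙)*(-49 + 102) = 32422 + (½)*(⅙)*53 = 32422 + 53/12 = 389117/12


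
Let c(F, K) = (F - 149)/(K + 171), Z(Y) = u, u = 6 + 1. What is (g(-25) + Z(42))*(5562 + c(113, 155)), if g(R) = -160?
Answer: -138707964/163 ≈ -8.5097e+5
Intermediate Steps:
u = 7
Z(Y) = 7
c(F, K) = (-149 + F)/(171 + K)
(g(-25) + Z(42))*(5562 + c(113, 155)) = (-160 + 7)*(5562 + (-149 + 113)/(171 + 155)) = -153*(5562 - 36/326) = -153*(5562 + (1/326)*(-36)) = -153*(5562 - 18/163) = -153*906588/163 = -138707964/163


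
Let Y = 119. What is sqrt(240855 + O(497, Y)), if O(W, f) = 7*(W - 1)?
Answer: sqrt(244327) ≈ 494.29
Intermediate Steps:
O(W, f) = -7 + 7*W (O(W, f) = 7*(-1 + W) = -7 + 7*W)
sqrt(240855 + O(497, Y)) = sqrt(240855 + (-7 + 7*497)) = sqrt(240855 + (-7 + 3479)) = sqrt(240855 + 3472) = sqrt(244327)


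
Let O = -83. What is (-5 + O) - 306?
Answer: -394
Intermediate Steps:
(-5 + O) - 306 = (-5 - 83) - 306 = -88 - 306 = -394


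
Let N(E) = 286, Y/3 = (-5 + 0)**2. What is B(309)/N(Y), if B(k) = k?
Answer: 309/286 ≈ 1.0804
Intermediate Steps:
Y = 75 (Y = 3*(-5 + 0)**2 = 3*(-5)**2 = 3*25 = 75)
B(309)/N(Y) = 309/286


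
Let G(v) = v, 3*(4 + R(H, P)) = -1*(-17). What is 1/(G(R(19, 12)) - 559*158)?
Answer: -3/264961 ≈ -1.1322e-5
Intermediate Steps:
R(H, P) = 5/3 (R(H, P) = -4 + (-1*(-17))/3 = -4 + (⅓)*17 = -4 + 17/3 = 5/3)
1/(G(R(19, 12)) - 559*158) = 1/(5/3 - 559*158) = 1/(5/3 - 88322) = 1/(-264961/3) = -3/264961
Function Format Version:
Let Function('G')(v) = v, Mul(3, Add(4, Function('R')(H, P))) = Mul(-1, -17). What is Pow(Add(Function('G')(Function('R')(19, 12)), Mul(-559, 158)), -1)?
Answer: Rational(-3, 264961) ≈ -1.1322e-5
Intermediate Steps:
Function('R')(H, P) = Rational(5, 3) (Function('R')(H, P) = Add(-4, Mul(Rational(1, 3), Mul(-1, -17))) = Add(-4, Mul(Rational(1, 3), 17)) = Add(-4, Rational(17, 3)) = Rational(5, 3))
Pow(Add(Function('G')(Function('R')(19, 12)), Mul(-559, 158)), -1) = Pow(Add(Rational(5, 3), Mul(-559, 158)), -1) = Pow(Add(Rational(5, 3), -88322), -1) = Pow(Rational(-264961, 3), -1) = Rational(-3, 264961)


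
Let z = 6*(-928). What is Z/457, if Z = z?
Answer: -5568/457 ≈ -12.184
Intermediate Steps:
z = -5568
Z = -5568
Z/457 = -5568/457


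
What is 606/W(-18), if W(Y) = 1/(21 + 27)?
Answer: 29088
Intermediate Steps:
W(Y) = 1/48
606/W(-18) = 606/(1/48) = 606*48 = 29088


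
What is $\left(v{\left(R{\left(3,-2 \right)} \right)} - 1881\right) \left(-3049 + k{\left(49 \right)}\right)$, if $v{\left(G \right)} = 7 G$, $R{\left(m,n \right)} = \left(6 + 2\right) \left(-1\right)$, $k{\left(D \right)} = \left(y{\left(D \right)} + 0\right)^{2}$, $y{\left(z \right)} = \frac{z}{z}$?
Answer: $5903976$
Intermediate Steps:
$y{\left(z \right)} = 1$
$k{\left(D \right)} = 1$ ($k{\left(D \right)} = \left(1 + 0\right)^{2} = 1^{2} = 1$)
$R{\left(m,n \right)} = -8$ ($R{\left(m,n \right)} = 8 \left(-1\right) = -8$)
$\left(v{\left(R{\left(3,-2 \right)} \right)} - 1881\right) \left(-3049 + k{\left(49 \right)}\right) = \left(7 \left(-8\right) - 1881\right) \left(-3049 + 1\right) = \left(-56 - 1881\right) \left(-3048\right) = \left(-1937\right) \left(-3048\right) = 5903976$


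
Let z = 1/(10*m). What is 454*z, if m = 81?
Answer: 227/405 ≈ 0.56049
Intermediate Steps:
z = 1/810 (z = 1/(10*81) = 1/810 ≈ 0.0012346)
454*z = 454*(1/810) = 227/405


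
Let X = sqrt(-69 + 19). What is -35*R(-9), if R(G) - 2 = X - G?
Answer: -385 - 175*I*sqrt(2) ≈ -385.0 - 247.49*I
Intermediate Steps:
X = 5*I*sqrt(2) (X = sqrt(-50) = 5*I*sqrt(2) ≈ 7.0711*I)
R(G) = 2 - G + 5*I*sqrt(2) (R(G) = 2 + (5*I*sqrt(2) - G) = 2 + (-G + 5*I*sqrt(2)) = 2 - G + 5*I*sqrt(2))
-35*R(-9) = -35*(2 - 1*(-9) + 5*I*sqrt(2)) = -35*(2 + 9 + 5*I*sqrt(2)) = -35*(11 + 5*I*sqrt(2)) = -385 - 175*I*sqrt(2)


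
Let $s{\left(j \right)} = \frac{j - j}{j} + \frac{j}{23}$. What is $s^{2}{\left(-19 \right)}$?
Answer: $\frac{361}{529} \approx 0.68242$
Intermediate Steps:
$s{\left(j \right)} = \frac{j}{23}$ ($s{\left(j \right)} = \frac{0}{j} + j \frac{1}{23} = 0 + \frac{j}{23} = \frac{j}{23}$)
$s^{2}{\left(-19 \right)} = \left(\frac{1}{23} \left(-19\right)\right)^{2} = \left(- \frac{19}{23}\right)^{2} = \frac{361}{529}$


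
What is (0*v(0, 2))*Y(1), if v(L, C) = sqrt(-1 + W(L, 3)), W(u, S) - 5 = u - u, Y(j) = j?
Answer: 0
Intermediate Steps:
W(u, S) = 5 (W(u, S) = 5 + (u - u) = 5 + 0 = 5)
v(L, C) = 2 (v(L, C) = sqrt(-1 + 5) = sqrt(4) = 2)
(0*v(0, 2))*Y(1) = (0*2)*1 = 0*1 = 0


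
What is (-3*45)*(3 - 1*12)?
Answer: 1215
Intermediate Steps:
(-3*45)*(3 - 1*12) = -135*(3 - 12) = -135*(-9) = 1215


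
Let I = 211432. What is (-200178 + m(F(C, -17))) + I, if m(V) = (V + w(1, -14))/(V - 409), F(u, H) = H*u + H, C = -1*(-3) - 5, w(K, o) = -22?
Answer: 4411573/392 ≈ 11254.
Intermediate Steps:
C = -2 (C = 3 - 5 = -2)
F(u, H) = H + H*u
m(V) = (-22 + V)/(-409 + V) (m(V) = (V - 22)/(V - 409) = (-22 + V)/(-409 + V))
(-200178 + m(F(C, -17))) + I = (-200178 + (-22 - 17*(1 - 2))/(-409 - 17*(1 - 2))) + 211432 = (-200178 + (-22 - 17*(-1))/(-409 - 17*(-1))) + 211432 = (-200178 + (-22 + 17)/(-409 + 17)) + 211432 = (-200178 - 5/(-392)) + 211432 = (-200178 - 1/392*(-5)) + 211432 = (-200178 + 5/392) + 211432 = -78469771/392 + 211432 = 4411573/392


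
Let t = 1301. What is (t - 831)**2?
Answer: 220900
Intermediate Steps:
(t - 831)**2 = (1301 - 831)**2 = 470**2 = 220900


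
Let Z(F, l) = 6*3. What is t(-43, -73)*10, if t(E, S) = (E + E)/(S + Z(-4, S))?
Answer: 172/11 ≈ 15.636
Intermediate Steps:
Z(F, l) = 18
t(E, S) = 2*E/(18 + S) (t(E, S) = (E + E)/(S + 18) = (2*E)/(18 + S) = 2*E/(18 + S))
t(-43, -73)*10 = (2*(-43)/(18 - 73))*10 = (2*(-43)/(-55))*10 = (2*(-43)*(-1/55))*10 = (86/55)*10 = 172/11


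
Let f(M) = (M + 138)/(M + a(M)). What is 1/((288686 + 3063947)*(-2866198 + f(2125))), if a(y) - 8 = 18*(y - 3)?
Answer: -40329/387533855376132407 ≈ -1.0407e-13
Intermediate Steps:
a(y) = -46 + 18*y (a(y) = 8 + 18*(y - 3) = 8 + 18*(-3 + y) = 8 + (-54 + 18*y) = -46 + 18*y)
f(M) = (138 + M)/(-46 + 19*M) (f(M) = (M + 138)/(M + (-46 + 18*M)) = (138 + M)/(-46 + 19*M))
1/((288686 + 3063947)*(-2866198 + f(2125))) = 1/((288686 + 3063947)*(-2866198 + (138 + 2125)/(-46 + 19*2125))) = 1/(3352633*(-2866198 + 2263/(-46 + 40375))) = 1/(3352633*(-2866198 + 2263/40329)) = 1/(3352633*(-115590896879/40329)) = 1/(-387533855376132407/40329) = -40329/387533855376132407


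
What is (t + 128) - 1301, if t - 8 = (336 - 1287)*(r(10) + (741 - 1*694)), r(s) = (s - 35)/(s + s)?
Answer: -178693/4 ≈ -44673.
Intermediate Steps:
r(s) = (-35 + s)/(2*s) (r(s) = (-35 + s)/((2*s)) = (-35 + s)*(1/(2*s)) = (-35 + s)/(2*s))
t = -174001/4 (t = 8 + (336 - 1287)*((1/2)*(-35 + 10)/10 + (741 - 1*694)) = 8 - 951*((1/2)*(1/10)*(-25) + (741 - 694)) = 8 - 951*(-5/4 + 47) = 8 - 951*183/4 = 8 - 174033/4 = -174001/4 ≈ -43500.)
(t + 128) - 1301 = (-174001/4 + 128) - 1301 = -173489/4 - 1301 = -178693/4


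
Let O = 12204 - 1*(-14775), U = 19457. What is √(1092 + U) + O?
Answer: 26979 + √20549 ≈ 27122.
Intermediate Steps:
O = 26979 (O = 12204 + 14775 = 26979)
√(1092 + U) + O = √(1092 + 19457) + 26979 = √20549 + 26979 = 26979 + √20549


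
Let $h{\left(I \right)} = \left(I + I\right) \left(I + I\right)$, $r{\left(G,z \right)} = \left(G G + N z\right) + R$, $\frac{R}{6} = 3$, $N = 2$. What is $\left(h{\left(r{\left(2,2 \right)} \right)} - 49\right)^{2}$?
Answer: $7049025$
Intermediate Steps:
$R = 18$ ($R = 6 \cdot 3 = 18$)
$r{\left(G,z \right)} = 18 + G^{2} + 2 z$ ($r{\left(G,z \right)} = \left(G G + 2 z\right) + 18 = \left(G^{2} + 2 z\right) + 18 = 18 + G^{2} + 2 z$)
$h{\left(I \right)} = 4 I^{2}$ ($h{\left(I \right)} = 2 I 2 I = 4 I^{2}$)
$\left(h{\left(r{\left(2,2 \right)} \right)} - 49\right)^{2} = \left(4 \left(18 + 2^{2} + 2 \cdot 2\right)^{2} - 49\right)^{2} = \left(4 \left(18 + 4 + 4\right)^{2} - 49\right)^{2} = \left(4 \cdot 26^{2} - 49\right)^{2} = \left(4 \cdot 676 - 49\right)^{2} = \left(2704 - 49\right)^{2} = 2655^{2} = 7049025$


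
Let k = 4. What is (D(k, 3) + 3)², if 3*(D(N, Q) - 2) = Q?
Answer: 36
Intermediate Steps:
D(N, Q) = 2 + Q/3
(D(k, 3) + 3)² = ((2 + (⅓)*3) + 3)² = ((2 + 1) + 3)² = (3 + 3)² = 6² = 36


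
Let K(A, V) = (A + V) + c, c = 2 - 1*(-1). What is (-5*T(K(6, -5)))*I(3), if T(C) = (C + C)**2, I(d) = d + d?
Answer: -1920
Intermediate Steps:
c = 3 (c = 2 + 1 = 3)
K(A, V) = 3 + A + V (K(A, V) = (A + V) + 3 = 3 + A + V)
I(d) = 2*d
T(C) = 4*C**2 (T(C) = (2*C)**2 = 4*C**2)
(-5*T(K(6, -5)))*I(3) = (-20*(3 + 6 - 5)**2)*(2*3) = -20*4**2*6 = -20*16*6 = -5*64*6 = -320*6 = -1920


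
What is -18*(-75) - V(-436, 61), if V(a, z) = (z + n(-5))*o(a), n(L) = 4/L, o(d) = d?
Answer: 137986/5 ≈ 27597.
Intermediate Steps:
V(a, z) = a*(-⅘ + z) (V(a, z) = (z + 4/(-5))*a = (z + 4*(-⅕))*a = (z - ⅘)*a = (-⅘ + z)*a = a*(-⅘ + z))
-18*(-75) - V(-436, 61) = -18*(-75) - (-436)*(-4 + 5*61)/5 = 1350 - (-436)*(-4 + 305)/5 = 1350 - (-436)*301/5 = 1350 - 1*(-131236/5) = 1350 + 131236/5 = 137986/5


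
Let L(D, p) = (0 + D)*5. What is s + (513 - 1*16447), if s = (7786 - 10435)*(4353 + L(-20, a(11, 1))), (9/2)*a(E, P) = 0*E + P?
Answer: -11282131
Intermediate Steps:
a(E, P) = 2*P/9 (a(E, P) = 2*(0*E + P)/9 = 2*(0 + P)/9 = 2*P/9)
L(D, p) = 5*D (L(D, p) = D*5 = 5*D)
s = -11266197 (s = (7786 - 10435)*(4353 + 5*(-20)) = -2649*(4353 - 100) = -2649*4253 = -11266197)
s + (513 - 1*16447) = -11266197 + (513 - 1*16447) = -11266197 + (513 - 16447) = -11266197 - 15934 = -11282131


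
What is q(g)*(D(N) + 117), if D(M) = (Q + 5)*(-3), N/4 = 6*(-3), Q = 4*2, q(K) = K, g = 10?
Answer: 780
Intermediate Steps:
Q = 8
N = -72 (N = 4*(6*(-3)) = 4*(-18) = -72)
D(M) = -39 (D(M) = (8 + 5)*(-3) = 13*(-3) = -39)
q(g)*(D(N) + 117) = 10*(-39 + 117) = 10*78 = 780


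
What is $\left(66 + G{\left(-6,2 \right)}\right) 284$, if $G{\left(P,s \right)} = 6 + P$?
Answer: $18744$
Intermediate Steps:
$\left(66 + G{\left(-6,2 \right)}\right) 284 = \left(66 + \left(6 - 6\right)\right) 284 = \left(66 + 0\right) 284 = 66 \cdot 284 = 18744$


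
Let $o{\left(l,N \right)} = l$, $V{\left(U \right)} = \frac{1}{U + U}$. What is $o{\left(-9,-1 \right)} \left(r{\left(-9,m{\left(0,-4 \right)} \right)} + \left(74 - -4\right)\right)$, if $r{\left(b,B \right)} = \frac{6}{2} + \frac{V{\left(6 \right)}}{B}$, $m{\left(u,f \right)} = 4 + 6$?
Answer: $- \frac{29163}{40} \approx -729.08$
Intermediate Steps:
$V{\left(U \right)} = \frac{1}{2 U}$
$m{\left(u,f \right)} = 10$
$r{\left(b,B \right)} = 3 + \frac{1}{12 B}$ ($r{\left(b,B \right)} = \frac{6}{2} + \frac{\frac{1}{2} \cdot \frac{1}{6}}{B} = 6 \cdot \frac{1}{2} + \frac{\frac{1}{2} \cdot \frac{1}{6}}{B} = 3 + \frac{1}{12 B}$)
$o{\left(-9,-1 \right)} \left(r{\left(-9,m{\left(0,-4 \right)} \right)} + \left(74 - -4\right)\right) = - 9 \left(\left(3 + \frac{1}{12 \cdot 10}\right) + \left(74 - -4\right)\right) = - 9 \left(\left(3 + \frac{1}{12} \cdot \frac{1}{10}\right) + \left(74 + 4\right)\right) = - 9 \left(\left(3 + \frac{1}{120}\right) + 78\right) = - 9 \left(\frac{361}{120} + 78\right) = \left(-9\right) \frac{9721}{120} = - \frac{29163}{40}$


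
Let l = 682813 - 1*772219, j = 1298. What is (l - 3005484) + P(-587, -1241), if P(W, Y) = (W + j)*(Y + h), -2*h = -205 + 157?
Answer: -3960177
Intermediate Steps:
h = 24 (h = -(-205 + 157)/2 = -½*(-48) = 24)
l = -89406 (l = 682813 - 772219 = -89406)
P(W, Y) = (24 + Y)*(1298 + W) (P(W, Y) = (W + 1298)*(Y + 24) = (1298 + W)*(24 + Y) = (24 + Y)*(1298 + W))
(l - 3005484) + P(-587, -1241) = (-89406 - 3005484) + (31152 + 24*(-587) + 1298*(-1241) - 587*(-1241)) = -3094890 + (31152 - 14088 - 1610818 + 728467) = -3094890 - 865287 = -3960177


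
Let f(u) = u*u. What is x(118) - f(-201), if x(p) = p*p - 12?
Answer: -26489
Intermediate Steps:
f(u) = u**2
x(p) = -12 + p**2 (x(p) = p**2 - 12 = -12 + p**2)
x(118) - f(-201) = (-12 + 118**2) - 1*(-201)**2 = (-12 + 13924) - 1*40401 = 13912 - 40401 = -26489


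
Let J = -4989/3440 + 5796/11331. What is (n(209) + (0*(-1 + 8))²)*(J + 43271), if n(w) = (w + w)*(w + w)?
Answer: 8185858903742289/1082740 ≈ 7.5603e+9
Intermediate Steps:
n(w) = 4*w² (n(w) = (2*w)*(2*w) = 4*w²)
J = -4065791/4330960 (J = -4989*1/3440 + 5796*(1/11331) = -4989/3440 + 644/1259 = -4065791/4330960 ≈ -0.93877)
(n(209) + (0*(-1 + 8))²)*(J + 43271) = (4*209² + (0*(-1 + 8))²)*(-4065791/4330960 + 43271) = (4*43681 + (0*7)²)*(187400904369/4330960) = (174724 + 0²)*(187400904369/4330960) = (174724 + 0)*(187400904369/4330960) = 174724*(187400904369/4330960) = 8185858903742289/1082740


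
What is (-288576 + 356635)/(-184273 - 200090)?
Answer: -68059/384363 ≈ -0.17707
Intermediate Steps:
(-288576 + 356635)/(-184273 - 200090) = 68059/(-384363) = 68059*(-1/384363) = -68059/384363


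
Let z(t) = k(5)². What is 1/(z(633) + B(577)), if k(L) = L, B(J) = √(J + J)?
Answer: -25/529 + √1154/529 ≈ 0.016958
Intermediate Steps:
B(J) = √2*√J (B(J) = √(2*J) = √2*√J)
z(t) = 25 (z(t) = 5² = 25)
1/(z(633) + B(577)) = 1/(25 + √2*√577) = 1/(25 + √1154)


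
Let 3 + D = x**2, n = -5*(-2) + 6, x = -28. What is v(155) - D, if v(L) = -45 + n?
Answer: -810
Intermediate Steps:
n = 16 (n = 10 + 6 = 16)
D = 781 (D = -3 + (-28)**2 = -3 + 784 = 781)
v(L) = -29 (v(L) = -45 + 16 = -29)
v(155) - D = -29 - 1*781 = -29 - 781 = -810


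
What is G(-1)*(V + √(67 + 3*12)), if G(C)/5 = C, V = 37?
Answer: -185 - 5*√103 ≈ -235.74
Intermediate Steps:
G(C) = 5*C
G(-1)*(V + √(67 + 3*12)) = (5*(-1))*(37 + √(67 + 3*12)) = -5*(37 + √(67 + 36)) = -5*(37 + √103) = -185 - 5*√103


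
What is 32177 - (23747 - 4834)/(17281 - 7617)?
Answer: 310939615/9664 ≈ 32175.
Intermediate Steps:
32177 - (23747 - 4834)/(17281 - 7617) = 32177 - 18913/9664 = 310939615/9664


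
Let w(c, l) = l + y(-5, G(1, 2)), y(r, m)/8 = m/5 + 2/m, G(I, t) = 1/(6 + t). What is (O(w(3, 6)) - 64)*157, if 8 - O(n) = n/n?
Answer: -8949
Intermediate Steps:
y(r, m) = 16/m + 8*m/5 (y(r, m) = 8*(m/5 + 2/m) = 8*(2/m + m/5) = 16/m + 8*m/5)
w(c, l) = 641/5 + l (w(c, l) = l + (16/(1/(6 + 2)) + 8/(5*(6 + 2))) = l + (16/(1/8) + (8/5)/8) = l + (16/(1/8) + (8/5)*(1/8)) = l + (16*8 + 1/5) = l + (128 + 1/5) = l + 641/5 = 641/5 + l)
O(n) = 7 (O(n) = 8 - n/n = 8 - 1*1 = 8 - 1 = 7)
(O(w(3, 6)) - 64)*157 = (7 - 64)*157 = -57*157 = -8949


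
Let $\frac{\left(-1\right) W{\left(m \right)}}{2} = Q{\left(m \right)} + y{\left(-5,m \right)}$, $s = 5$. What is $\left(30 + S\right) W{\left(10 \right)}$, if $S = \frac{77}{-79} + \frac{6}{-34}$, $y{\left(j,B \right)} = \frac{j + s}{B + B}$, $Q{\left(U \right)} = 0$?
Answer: $0$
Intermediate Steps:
$y{\left(j,B \right)} = \frac{5 + j}{2 B}$ ($y{\left(j,B \right)} = \frac{j + 5}{B + B} = \frac{5 + j}{2 B}$)
$S = - \frac{1546}{1343}$ ($S = 77 \left(- \frac{1}{79}\right) + 6 \left(- \frac{1}{34}\right) = - \frac{77}{79} - \frac{3}{17} = - \frac{1546}{1343} \approx -1.1512$)
$W{\left(m \right)} = 0$ ($W{\left(m \right)} = - 2 \left(0 + \frac{5 - 5}{2 m}\right) = - 2 \left(0 + \frac{1}{2} \frac{1}{m} 0\right) = - 2 \left(0 + 0\right) = \left(-2\right) 0 = 0$)
$\left(30 + S\right) W{\left(10 \right)} = \left(30 - \frac{1546}{1343}\right) 0 = \frac{38744}{1343} \cdot 0 = 0$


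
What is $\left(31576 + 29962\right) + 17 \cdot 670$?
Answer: $72928$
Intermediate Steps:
$\left(31576 + 29962\right) + 17 \cdot 670 = 61538 + 11390 = 72928$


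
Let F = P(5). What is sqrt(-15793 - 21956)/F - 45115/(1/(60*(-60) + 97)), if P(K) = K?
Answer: 158037845 + I*sqrt(37749)/5 ≈ 1.5804e+8 + 38.858*I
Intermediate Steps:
F = 5
sqrt(-15793 - 21956)/F - 45115/(1/(60*(-60) + 97)) = sqrt(-15793 - 21956)/5 - 45115/(1/(60*(-60) + 97)) = sqrt(-37749)*(1/5) - 45115/(1/(-3600 + 97)) = (I*sqrt(37749))*(1/5) - 45115/(1/(-3503)) = I*sqrt(37749)/5 - 45115/(-1/3503) = I*sqrt(37749)/5 - 45115*(-3503) = I*sqrt(37749)/5 + 158037845 = 158037845 + I*sqrt(37749)/5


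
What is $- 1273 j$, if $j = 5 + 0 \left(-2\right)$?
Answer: $-6365$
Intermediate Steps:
$j = 5$ ($j = 5 + 0 = 5$)
$- 1273 j = \left(-1273\right) 5 = -6365$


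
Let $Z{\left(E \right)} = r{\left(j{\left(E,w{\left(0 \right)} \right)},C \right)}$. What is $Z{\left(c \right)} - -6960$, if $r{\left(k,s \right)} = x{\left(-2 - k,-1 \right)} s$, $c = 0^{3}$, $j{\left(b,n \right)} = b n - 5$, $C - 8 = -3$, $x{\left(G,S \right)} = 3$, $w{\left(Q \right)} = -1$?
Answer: $6975$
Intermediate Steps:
$C = 5$ ($C = 8 - 3 = 5$)
$j{\left(b,n \right)} = -5 + b n$
$c = 0$
$r{\left(k,s \right)} = 3 s$
$Z{\left(E \right)} = 15$ ($Z{\left(E \right)} = 3 \cdot 5 = 15$)
$Z{\left(c \right)} - -6960 = 15 - -6960 = 15 + 6960 = 6975$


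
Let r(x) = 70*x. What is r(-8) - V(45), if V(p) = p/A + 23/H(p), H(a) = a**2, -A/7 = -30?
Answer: -15882397/28350 ≈ -560.23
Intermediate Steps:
A = 210 (A = -7*(-30) = 210)
V(p) = 23/p**2 + p/210 (V(p) = p/210 + 23/(p**2) = p*(1/210) + 23/p**2 = p/210 + 23/p**2 = 23/p**2 + p/210)
r(-8) - V(45) = 70*(-8) - (23/45**2 + (1/210)*45) = -560 - (23*(1/2025) + 3/14) = -560 - (23/2025 + 3/14) = -560 - 1*6397/28350 = -560 - 6397/28350 = -15882397/28350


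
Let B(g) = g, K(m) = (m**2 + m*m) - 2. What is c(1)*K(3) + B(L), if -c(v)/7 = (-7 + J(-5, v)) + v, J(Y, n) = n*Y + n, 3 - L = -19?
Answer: 1142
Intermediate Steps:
K(m) = -2 + 2*m**2 (K(m) = (m**2 + m**2) - 2 = 2*m**2 - 2 = -2 + 2*m**2)
L = 22 (L = 3 - 1*(-19) = 3 + 19 = 22)
J(Y, n) = n + Y*n (J(Y, n) = Y*n + n = n + Y*n)
c(v) = 49 + 21*v (c(v) = -7*((-7 + v*(1 - 5)) + v) = -7*((-7 + v*(-4)) + v) = -7*((-7 - 4*v) + v) = -7*(-7 - 3*v) = 49 + 21*v)
c(1)*K(3) + B(L) = (49 + 21*1)*(-2 + 2*3**2) + 22 = (49 + 21)*(-2 + 2*9) + 22 = 70*(-2 + 18) + 22 = 70*16 + 22 = 1120 + 22 = 1142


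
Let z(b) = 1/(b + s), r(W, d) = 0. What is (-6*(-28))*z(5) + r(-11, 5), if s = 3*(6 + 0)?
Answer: 168/23 ≈ 7.3043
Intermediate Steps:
s = 18 (s = 3*6 = 18)
z(b) = 1/(18 + b) (z(b) = 1/(b + 18) = 1/(18 + b))
(-6*(-28))*z(5) + r(-11, 5) = (-6*(-28))/(18 + 5) + 0 = 168/23 + 0 = 168/23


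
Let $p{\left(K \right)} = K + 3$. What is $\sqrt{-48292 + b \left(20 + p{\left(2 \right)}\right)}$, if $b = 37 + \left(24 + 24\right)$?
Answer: $i \sqrt{46167} \approx 214.86 i$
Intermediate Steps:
$p{\left(K \right)} = 3 + K$
$b = 85$ ($b = 37 + 48 = 85$)
$\sqrt{-48292 + b \left(20 + p{\left(2 \right)}\right)} = \sqrt{-48292 + 85 \left(20 + \left(3 + 2\right)\right)} = \sqrt{-48292 + 85 \left(20 + 5\right)} = \sqrt{-48292 + 85 \cdot 25} = \sqrt{-48292 + 2125} = \sqrt{-46167} = i \sqrt{46167}$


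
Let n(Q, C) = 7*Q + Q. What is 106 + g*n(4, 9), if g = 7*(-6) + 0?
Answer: -1238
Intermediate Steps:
g = -42 (g = -42 + 0 = -42)
n(Q, C) = 8*Q
106 + g*n(4, 9) = 106 - 336*4 = 106 - 42*32 = 106 - 1344 = -1238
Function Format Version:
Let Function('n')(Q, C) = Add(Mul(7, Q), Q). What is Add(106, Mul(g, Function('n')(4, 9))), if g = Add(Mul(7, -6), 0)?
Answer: -1238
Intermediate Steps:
g = -42 (g = Add(-42, 0) = -42)
Function('n')(Q, C) = Mul(8, Q)
Add(106, Mul(g, Function('n')(4, 9))) = Add(106, Mul(-42, Mul(8, 4))) = Add(106, Mul(-42, 32)) = Add(106, -1344) = -1238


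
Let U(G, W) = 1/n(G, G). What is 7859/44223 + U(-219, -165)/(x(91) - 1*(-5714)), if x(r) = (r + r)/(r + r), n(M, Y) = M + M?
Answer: 6557456269/36899228970 ≈ 0.17771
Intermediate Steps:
n(M, Y) = 2*M
x(r) = 1 (x(r) = (2*r)/((2*r)) = (2*r)*(1/(2*r)) = 1)
U(G, W) = 1/(2*G)
7859/44223 + U(-219, -165)/(x(91) - 1*(-5714)) = 7859/44223 + ((1/2)/(-219))/(1 - 1*(-5714)) = 7859*(1/44223) + ((1/2)*(-1/219))/(1 + 5714) = 7859/44223 - 1/438/5715 = 7859/44223 - 1/438*1/5715 = 7859/44223 - 1/2503170 = 6557456269/36899228970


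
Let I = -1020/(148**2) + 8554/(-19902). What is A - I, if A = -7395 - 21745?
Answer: -1587861480283/54491676 ≈ -29140.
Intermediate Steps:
A = -29140
I = -25958357/54491676 (I = -1020/21904 + 8554*(-1/19902) = -1020*1/21904 - 4277/9951 = -255/5476 - 4277/9951 = -25958357/54491676 ≈ -0.47637)
A - I = -29140 - 1*(-25958357/54491676) = -29140 + 25958357/54491676 = -1587861480283/54491676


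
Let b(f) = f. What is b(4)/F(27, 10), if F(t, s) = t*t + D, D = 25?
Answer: 2/377 ≈ 0.0053050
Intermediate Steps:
F(t, s) = 25 + t² (F(t, s) = t*t + 25 = t² + 25 = 25 + t²)
b(4)/F(27, 10) = 4/(25 + 27²) = 4/(25 + 729) = 4/754 = 4*(1/754) = 2/377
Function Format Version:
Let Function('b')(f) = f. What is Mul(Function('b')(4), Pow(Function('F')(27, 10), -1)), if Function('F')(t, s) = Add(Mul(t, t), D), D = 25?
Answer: Rational(2, 377) ≈ 0.0053050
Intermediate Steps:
Function('F')(t, s) = Add(25, Pow(t, 2)) (Function('F')(t, s) = Add(Mul(t, t), 25) = Add(Pow(t, 2), 25) = Add(25, Pow(t, 2)))
Mul(Function('b')(4), Pow(Function('F')(27, 10), -1)) = Mul(4, Pow(Add(25, Pow(27, 2)), -1)) = Mul(4, Pow(Add(25, 729), -1)) = Mul(4, Pow(754, -1)) = Mul(4, Rational(1, 754)) = Rational(2, 377)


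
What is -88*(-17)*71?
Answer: 106216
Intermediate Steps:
-88*(-17)*71 = 1496*71 = 106216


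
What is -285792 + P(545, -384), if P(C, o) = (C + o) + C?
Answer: -285086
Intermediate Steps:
P(C, o) = o + 2*C
-285792 + P(545, -384) = -285792 + (-384 + 2*545) = -285792 + (-384 + 1090) = -285792 + 706 = -285086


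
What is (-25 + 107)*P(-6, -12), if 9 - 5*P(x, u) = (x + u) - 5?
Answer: 2624/5 ≈ 524.80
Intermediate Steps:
P(x, u) = 14/5 - u/5 - x/5 (P(x, u) = 9/5 - ((x + u) - 5)/5 = 9/5 - ((u + x) - 5)/5 = 9/5 - (-5 + u + x)/5 = 9/5 + (1 - u/5 - x/5) = 14/5 - u/5 - x/5)
(-25 + 107)*P(-6, -12) = (-25 + 107)*(14/5 - ⅕*(-12) - ⅕*(-6)) = 82*(14/5 + 12/5 + 6/5) = 82*(32/5) = 2624/5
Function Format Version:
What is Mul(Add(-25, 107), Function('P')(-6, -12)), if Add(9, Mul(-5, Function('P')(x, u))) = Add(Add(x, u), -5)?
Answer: Rational(2624, 5) ≈ 524.80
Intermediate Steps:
Function('P')(x, u) = Add(Rational(14, 5), Mul(Rational(-1, 5), u), Mul(Rational(-1, 5), x)) (Function('P')(x, u) = Add(Rational(9, 5), Mul(Rational(-1, 5), Add(Add(x, u), -5))) = Add(Rational(9, 5), Mul(Rational(-1, 5), Add(Add(u, x), -5))) = Add(Rational(9, 5), Mul(Rational(-1, 5), Add(-5, u, x))) = Add(Rational(9, 5), Add(1, Mul(Rational(-1, 5), u), Mul(Rational(-1, 5), x))) = Add(Rational(14, 5), Mul(Rational(-1, 5), u), Mul(Rational(-1, 5), x)))
Mul(Add(-25, 107), Function('P')(-6, -12)) = Mul(Add(-25, 107), Add(Rational(14, 5), Mul(Rational(-1, 5), -12), Mul(Rational(-1, 5), -6))) = Mul(82, Add(Rational(14, 5), Rational(12, 5), Rational(6, 5))) = Mul(82, Rational(32, 5)) = Rational(2624, 5)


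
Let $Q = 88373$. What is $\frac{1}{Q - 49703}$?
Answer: $\frac{1}{38670} \approx 2.586 \cdot 10^{-5}$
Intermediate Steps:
$\frac{1}{Q - 49703} = \frac{1}{88373 - 49703} = \frac{1}{38670}$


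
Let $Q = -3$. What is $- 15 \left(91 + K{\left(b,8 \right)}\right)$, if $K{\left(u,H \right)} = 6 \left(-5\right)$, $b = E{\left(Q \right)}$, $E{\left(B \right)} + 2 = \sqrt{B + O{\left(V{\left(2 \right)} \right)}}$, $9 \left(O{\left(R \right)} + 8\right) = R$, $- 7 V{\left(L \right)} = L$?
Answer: $-915$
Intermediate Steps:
$V{\left(L \right)} = - \frac{L}{7}$
$O{\left(R \right)} = -8 + \frac{R}{9}$
$E{\left(B \right)} = -2 + \sqrt{- \frac{506}{63} + B}$ ($E{\left(B \right)} = -2 + \sqrt{B - \left(8 - \frac{\left(- \frac{1}{7}\right) 2}{9}\right)} = -2 + \sqrt{B + \left(-8 + \frac{1}{9} \left(- \frac{2}{7}\right)\right)} = -2 + \sqrt{B - \frac{506}{63}} = -2 + \sqrt{- \frac{506}{63} + B}$)
$b = -2 + \frac{i \sqrt{4865}}{21}$ ($b = -2 + \frac{\sqrt{-3542 + 441 \left(-3\right)}}{21} = -2 + \frac{\sqrt{-3542 - 1323}}{21} = -2 + \frac{\sqrt{-4865}}{21} = -2 + \frac{i \sqrt{4865}}{21} \approx -2.0 + 3.3214 i$)
$K{\left(u,H \right)} = -30$
$- 15 \left(91 + K{\left(b,8 \right)}\right) = - 15 \left(91 - 30\right) = \left(-15\right) 61 = -915$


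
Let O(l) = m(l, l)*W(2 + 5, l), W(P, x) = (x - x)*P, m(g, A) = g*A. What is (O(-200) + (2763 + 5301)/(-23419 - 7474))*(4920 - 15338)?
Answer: 84010752/30893 ≈ 2719.4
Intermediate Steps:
m(g, A) = A*g
W(P, x) = 0 (W(P, x) = 0*P = 0)
O(l) = 0 (O(l) = (l*l)*0 = l**2*0 = 0)
(O(-200) + (2763 + 5301)/(-23419 - 7474))*(4920 - 15338) = (0 + (2763 + 5301)/(-23419 - 7474))*(4920 - 15338) = (0 + 8064/(-30893))*(-10418) = (0 + 8064*(-1/30893))*(-10418) = (0 - 8064/30893)*(-10418) = -8064/30893*(-10418) = 84010752/30893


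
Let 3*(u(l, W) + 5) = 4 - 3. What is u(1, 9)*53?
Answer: -742/3 ≈ -247.33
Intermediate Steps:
u(l, W) = -14/3 (u(l, W) = -5 + (4 - 3)/3 = -5 + (1/3)*1 = -5 + 1/3 = -14/3)
u(1, 9)*53 = -14/3*53 = -742/3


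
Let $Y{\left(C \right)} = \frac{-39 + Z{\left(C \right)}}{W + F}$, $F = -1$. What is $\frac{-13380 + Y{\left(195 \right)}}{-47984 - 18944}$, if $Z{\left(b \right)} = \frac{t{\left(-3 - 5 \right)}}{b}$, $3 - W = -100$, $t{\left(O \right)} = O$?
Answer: $\frac{266135813}{1331197920} \approx 0.19992$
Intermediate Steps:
$W = 103$ ($W = 3 - -100 = 3 + 100 = 103$)
$Z{\left(b \right)} = - \frac{8}{b}$ ($Z{\left(b \right)} = \frac{-3 - 5}{b} = - \frac{8}{b}$)
$Y{\left(C \right)} = - \frac{13}{34} - \frac{4}{51 C}$ ($Y{\left(C \right)} = \frac{-39 - \frac{8}{C}}{103 - 1} = \frac{-39 - \frac{8}{C}}{102} = \left(-39 - \frac{8}{C}\right) \frac{1}{102} = - \frac{13}{34} - \frac{4}{51 C}$)
$\frac{-13380 + Y{\left(195 \right)}}{-47984 - 18944} = \frac{-13380 + \frac{-8 - 7605}{102 \cdot 195}}{-47984 - 18944} = \frac{-13380 + \frac{1}{102} \cdot \frac{1}{195} \left(-8 - 7605\right)}{-66928} = \left(-13380 + \frac{1}{102} \cdot \frac{1}{195} \left(-7613\right)\right) \left(- \frac{1}{66928}\right) = \left(-13380 - \frac{7613}{19890}\right) \left(- \frac{1}{66928}\right) = \left(- \frac{266135813}{19890}\right) \left(- \frac{1}{66928}\right) = \frac{266135813}{1331197920}$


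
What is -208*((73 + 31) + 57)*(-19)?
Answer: 636272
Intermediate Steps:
-208*((73 + 31) + 57)*(-19) = -208*(104 + 57)*(-19) = -208*161*(-19) = -33488*(-19) = 636272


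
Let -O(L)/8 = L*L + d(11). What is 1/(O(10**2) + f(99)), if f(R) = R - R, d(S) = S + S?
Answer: -1/80176 ≈ -1.2473e-5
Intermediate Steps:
d(S) = 2*S
O(L) = -176 - 8*L**2 (O(L) = -8*(L*L + 2*11) = -8*(L**2 + 22) = -8*(22 + L**2) = -176 - 8*L**2)
f(R) = 0
1/(O(10**2) + f(99)) = 1/((-176 - 8*(10**2)**2) + 0) = 1/((-176 - 8*100**2) + 0) = 1/((-176 - 8*10000) + 0) = 1/((-176 - 80000) + 0) = 1/(-80176 + 0) = 1/(-80176) = -1/80176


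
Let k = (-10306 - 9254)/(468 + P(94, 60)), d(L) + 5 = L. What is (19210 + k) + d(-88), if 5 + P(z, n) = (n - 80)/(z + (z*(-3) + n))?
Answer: 282707137/14821 ≈ 19075.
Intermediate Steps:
d(L) = -5 + L
P(z, n) = -5 + (-80 + n)/(n - 2*z) (P(z, n) = -5 + (n - 80)/(z + (z*(-3) + n)) = -5 + (-80 + n)/(z + (-3*z + n)) = -5 + (-80 + n)/(z + (n - 3*z)) = -5 + (-80 + n)/(n - 2*z))
k = -625920/14821 (k = (-10306 - 9254)/(468 + 2*(-40 - 2*60 + 5*94)/(60 - 2*94)) = -19560/(468 + 2*(-40 - 120 + 470)/(60 - 188)) = -19560/(468 + 2*310/(-128)) = -19560/(468 + 2*(-1/128)*310) = -19560/(468 - 155/32) = -19560/14821/32 = -19560*32/14821 = -625920/14821 ≈ -42.232)
(19210 + k) + d(-88) = (19210 - 625920/14821) + (-5 - 88) = 284085490/14821 - 93 = 282707137/14821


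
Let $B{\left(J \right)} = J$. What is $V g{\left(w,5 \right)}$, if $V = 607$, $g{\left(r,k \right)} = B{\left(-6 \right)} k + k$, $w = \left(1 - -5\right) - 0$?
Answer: $-15175$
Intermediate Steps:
$w = 6$ ($w = \left(1 + 5\right) + 0 = 6 + 0 = 6$)
$g{\left(r,k \right)} = - 5 k$ ($g{\left(r,k \right)} = - 6 k + k = - 5 k$)
$V g{\left(w,5 \right)} = 607 \left(\left(-5\right) 5\right) = 607 \left(-25\right) = -15175$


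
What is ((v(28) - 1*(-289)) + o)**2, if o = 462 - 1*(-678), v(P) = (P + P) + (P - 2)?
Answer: 2283121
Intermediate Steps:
v(P) = -2 + 3*P (v(P) = 2*P + (-2 + P) = -2 + 3*P)
o = 1140 (o = 462 + 678 = 1140)
((v(28) - 1*(-289)) + o)**2 = (((-2 + 3*28) - 1*(-289)) + 1140)**2 = (((-2 + 84) + 289) + 1140)**2 = ((82 + 289) + 1140)**2 = (371 + 1140)**2 = 1511**2 = 2283121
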